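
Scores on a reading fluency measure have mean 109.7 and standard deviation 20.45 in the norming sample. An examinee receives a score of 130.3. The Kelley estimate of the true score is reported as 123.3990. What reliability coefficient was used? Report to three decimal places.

T̂ = ρX + (1 − ρ)μ  ⇒  T̂ − μ = ρ(X − μ)
ρ = (T̂ − μ)/(X − μ) = (123.3990 − 109.7) / (130.3 − 109.7) = 13.6990 / 20.6 = 0.66500

0.665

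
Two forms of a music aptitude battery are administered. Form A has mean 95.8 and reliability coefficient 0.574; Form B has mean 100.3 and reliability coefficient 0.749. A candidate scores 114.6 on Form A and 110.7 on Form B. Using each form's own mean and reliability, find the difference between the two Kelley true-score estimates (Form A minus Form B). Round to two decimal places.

-1.50

T̂_A = 0.574(114.6) + 0.426(95.8) = 106.5912
T̂_B = 0.749(110.7) + 0.251(100.3) = 108.0896
T̂_A − T̂_B = -1.4984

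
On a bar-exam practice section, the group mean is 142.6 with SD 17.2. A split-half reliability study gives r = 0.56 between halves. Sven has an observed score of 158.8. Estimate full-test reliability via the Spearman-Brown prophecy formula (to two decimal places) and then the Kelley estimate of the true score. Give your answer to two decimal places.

Spearman-Brown: ρ = 2r/(1 + r) = 2(0.56)/(1 + 0.56) = 1.120/1.56 = 0.7179 → 0.72
T̂ = 0.72(158.8) + 0.28(142.6) = 114.336 + 39.928 = 154.264 → 154.26

154.26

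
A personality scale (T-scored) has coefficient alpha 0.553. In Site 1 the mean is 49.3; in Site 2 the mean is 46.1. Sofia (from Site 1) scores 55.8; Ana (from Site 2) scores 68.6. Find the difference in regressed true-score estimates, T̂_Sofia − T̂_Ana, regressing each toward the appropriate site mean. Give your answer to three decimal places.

-5.648

T̂_Sofia = 0.553(55.8) + 0.447(49.3) = 52.89450
T̂_Ana = 0.553(68.6) + 0.447(46.1) = 58.54250
Difference = 52.89450 − 58.54250 = -5.64800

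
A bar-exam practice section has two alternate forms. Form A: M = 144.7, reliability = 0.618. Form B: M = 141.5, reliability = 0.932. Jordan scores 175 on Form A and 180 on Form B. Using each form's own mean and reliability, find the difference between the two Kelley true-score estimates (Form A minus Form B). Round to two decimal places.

T̂_A = 0.618(175) + 0.382(144.7) = 163.4254
T̂_B = 0.932(180) + 0.068(141.5) = 177.3820
T̂_A − T̂_B = -13.9566

-13.96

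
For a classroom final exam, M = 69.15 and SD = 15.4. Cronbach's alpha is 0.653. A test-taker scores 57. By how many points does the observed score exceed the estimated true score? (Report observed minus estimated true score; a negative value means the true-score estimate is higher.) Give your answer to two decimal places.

T̂ = ρX + (1 − ρ)μ
  = 0.653 × 57 + 0.347 × 69.15
  = 37.221 + 23.99505
  = 61.2161
  ≈ 61.216
X − T̂ = 57 − 61.216 = -4.216 → -4.22

-4.22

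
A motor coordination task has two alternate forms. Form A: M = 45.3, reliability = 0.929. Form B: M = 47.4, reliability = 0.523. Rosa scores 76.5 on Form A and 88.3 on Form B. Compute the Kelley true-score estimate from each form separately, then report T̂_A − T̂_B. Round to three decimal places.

5.494

T̂_A = 0.929(76.5) + 0.071(45.3) = 74.28480
T̂_B = 0.523(88.3) + 0.477(47.4) = 68.79070
T̂_A − T̂_B = 5.49410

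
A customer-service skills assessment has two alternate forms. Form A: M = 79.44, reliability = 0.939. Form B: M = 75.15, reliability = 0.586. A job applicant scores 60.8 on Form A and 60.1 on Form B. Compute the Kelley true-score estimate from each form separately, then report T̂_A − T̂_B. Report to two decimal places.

-4.39

T̂_A = 0.939(60.8) + 0.061(79.44) = 61.9370
T̂_B = 0.586(60.1) + 0.414(75.15) = 66.3307
T̂_A − T̂_B = -4.3937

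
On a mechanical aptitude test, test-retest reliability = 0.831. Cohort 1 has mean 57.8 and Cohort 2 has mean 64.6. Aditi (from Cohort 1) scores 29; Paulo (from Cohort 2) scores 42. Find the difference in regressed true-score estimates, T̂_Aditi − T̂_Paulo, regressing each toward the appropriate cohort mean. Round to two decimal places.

T̂_Aditi = 0.831(29) + 0.169(57.8) = 33.8672
T̂_Paulo = 0.831(42) + 0.169(64.6) = 45.8194
Difference = 33.8672 − 45.8194 = -11.9522

-11.95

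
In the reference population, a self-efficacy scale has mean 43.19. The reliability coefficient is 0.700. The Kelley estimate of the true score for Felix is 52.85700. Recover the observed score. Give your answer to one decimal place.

57.0

T̂ = ρX + (1 − ρ)μ  ⇒  X = (T̂ − (1 − ρ)μ) / ρ
X = (52.85700 − 0.300 × 43.19) / 0.700 = (52.85700 − 12.95700) / 0.700 = 39.90000 / 0.700 = 57.000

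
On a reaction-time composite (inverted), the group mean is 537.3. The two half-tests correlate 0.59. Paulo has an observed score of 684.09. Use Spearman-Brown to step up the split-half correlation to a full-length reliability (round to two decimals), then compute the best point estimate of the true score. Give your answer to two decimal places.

Spearman-Brown: ρ = 2r/(1 + r) = 2(0.59)/(1 + 0.59) = 1.180/1.59 = 0.7421 → 0.74
Weight the observed score by reliability and the mean by (1 − reliability): T̂ = 0.74·684.09 + 0.26·537.3 = 506.2266 + 139.698 = 645.925.

645.92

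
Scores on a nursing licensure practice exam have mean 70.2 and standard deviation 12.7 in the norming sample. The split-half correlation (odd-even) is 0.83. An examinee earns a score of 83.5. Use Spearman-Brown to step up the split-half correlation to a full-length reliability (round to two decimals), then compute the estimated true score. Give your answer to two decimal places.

Spearman-Brown: ρ = 2r/(1 + r) = 2(0.83)/(1 + 0.83) = 1.660/1.83 = 0.9071 → 0.91
T̂ = ρX + (1 − ρ)μ
  = 0.91 × 83.5 + 0.09 × 70.2
  = 75.985 + 6.318
  = 82.303
  ≈ 82.30

82.30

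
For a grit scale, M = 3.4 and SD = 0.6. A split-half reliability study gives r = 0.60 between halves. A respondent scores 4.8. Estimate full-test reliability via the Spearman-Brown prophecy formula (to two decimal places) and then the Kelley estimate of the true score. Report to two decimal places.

4.45

Spearman-Brown: ρ = 2r/(1 + r) = 2(0.60)/(1 + 0.60) = 1.200/1.60 = 0.7500 → 0.75
T̂ = 0.75(4.8) + 0.25(3.4) = 3.600 + 0.850 = 4.450 → 4.45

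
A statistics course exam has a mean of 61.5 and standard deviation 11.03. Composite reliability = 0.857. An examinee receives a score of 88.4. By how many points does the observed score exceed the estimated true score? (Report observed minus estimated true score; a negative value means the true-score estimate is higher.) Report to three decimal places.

3.847

T̂ = ρX + (1 − ρ)μ
  = 0.857 × 88.4 + 0.143 × 61.5
  = 75.7588 + 8.7945
  = 84.55330
  ≈ 84.5533
X − T̂ = 88.4 − 84.5533 = 3.8467 → 3.847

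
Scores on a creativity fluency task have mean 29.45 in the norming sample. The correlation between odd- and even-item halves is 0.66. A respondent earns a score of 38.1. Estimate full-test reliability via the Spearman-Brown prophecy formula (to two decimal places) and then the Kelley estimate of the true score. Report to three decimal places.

36.370

Spearman-Brown: ρ = 2r/(1 + r) = 2(0.66)/(1 + 0.66) = 1.320/1.66 = 0.7952 → 0.80
Regress the observed score toward the mean by the unreliability: T̂ = 0.80·38.1 + 0.20·29.45 = 30.480 + 5.8900 = 36.3700.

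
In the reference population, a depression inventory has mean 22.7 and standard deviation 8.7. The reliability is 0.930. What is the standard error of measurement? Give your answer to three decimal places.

2.302

SEM = SD · √(1 − ρ) = 8.7 × √0.070 = 8.7 × 0.2646 = 2.3018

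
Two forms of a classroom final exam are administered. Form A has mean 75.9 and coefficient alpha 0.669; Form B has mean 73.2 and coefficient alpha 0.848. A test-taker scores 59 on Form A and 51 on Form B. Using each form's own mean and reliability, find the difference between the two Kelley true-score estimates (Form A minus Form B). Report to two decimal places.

10.22

T̂_A = 0.669(59) + 0.331(75.9) = 64.5939
T̂_B = 0.848(51) + 0.152(73.2) = 54.3744
T̂_A − T̂_B = 10.2195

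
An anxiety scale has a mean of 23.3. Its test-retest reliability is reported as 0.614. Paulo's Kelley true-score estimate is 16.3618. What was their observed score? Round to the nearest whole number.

T̂ = ρX + (1 − ρ)μ  ⇒  X = (T̂ − (1 − ρ)μ) / ρ
X = (16.3618 − 0.386 × 23.3) / 0.614 = (16.3618 − 8.9938) / 0.614 = 7.3680 / 0.614 = 12.00

12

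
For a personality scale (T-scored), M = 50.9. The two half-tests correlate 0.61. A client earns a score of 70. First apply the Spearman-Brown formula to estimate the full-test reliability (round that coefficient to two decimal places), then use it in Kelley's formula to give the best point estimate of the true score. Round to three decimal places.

Spearman-Brown: ρ = 2r/(1 + r) = 2(0.61)/(1 + 0.61) = 1.220/1.61 = 0.7578 → 0.76
T̂ = 0.76(70) + 0.24(50.9) = 53.20 + 12.216 = 65.4160 → 65.416

65.416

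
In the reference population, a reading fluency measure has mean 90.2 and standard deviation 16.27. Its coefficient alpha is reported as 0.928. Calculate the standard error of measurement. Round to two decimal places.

SEM = SD · √(1 − ρ) = 16.27 × √0.072 = 16.27 × 0.2683 = 4.366

4.37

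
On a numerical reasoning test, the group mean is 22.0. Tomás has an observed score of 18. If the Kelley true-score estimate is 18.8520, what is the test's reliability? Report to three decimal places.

T̂ = ρX + (1 − ρ)μ  ⇒  T̂ − μ = ρ(X − μ)
ρ = (T̂ − μ)/(X − μ) = (18.8520 − 22.0) / (18 − 22.0) = -3.1480 / -4.0 = 0.78700

0.787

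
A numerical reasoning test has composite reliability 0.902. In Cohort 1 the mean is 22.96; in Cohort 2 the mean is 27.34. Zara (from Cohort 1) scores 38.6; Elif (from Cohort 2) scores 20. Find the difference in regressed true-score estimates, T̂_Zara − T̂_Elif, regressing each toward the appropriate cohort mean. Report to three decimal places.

16.348

T̂_Zara = 0.902(38.6) + 0.098(22.96) = 37.06728
T̂_Elif = 0.902(20) + 0.098(27.34) = 20.71932
Difference = 37.06728 − 20.71932 = 16.34796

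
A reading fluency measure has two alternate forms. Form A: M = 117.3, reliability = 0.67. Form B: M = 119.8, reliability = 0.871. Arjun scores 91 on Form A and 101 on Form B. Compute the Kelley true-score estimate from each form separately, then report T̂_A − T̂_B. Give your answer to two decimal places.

-3.75

T̂_A = 0.67(91) + 0.33(117.3) = 99.6790
T̂_B = 0.871(101) + 0.129(119.8) = 103.4252
T̂_A − T̂_B = -3.7462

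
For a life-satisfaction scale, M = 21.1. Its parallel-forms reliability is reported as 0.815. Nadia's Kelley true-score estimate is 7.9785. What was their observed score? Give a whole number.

T̂ = ρX + (1 − ρ)μ  ⇒  X = (T̂ − (1 − ρ)μ) / ρ
X = (7.9785 − 0.185 × 21.1) / 0.815 = (7.9785 − 3.9035) / 0.815 = 4.0750 / 0.815 = 5.00

5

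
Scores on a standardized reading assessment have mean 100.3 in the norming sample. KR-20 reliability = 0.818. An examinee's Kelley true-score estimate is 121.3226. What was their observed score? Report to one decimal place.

126.0

T̂ = ρX + (1 − ρ)μ  ⇒  X = (T̂ − (1 − ρ)μ) / ρ
X = (121.3226 − 0.182 × 100.3) / 0.818 = (121.3226 − 18.2546) / 0.818 = 103.0680 / 0.818 = 126.000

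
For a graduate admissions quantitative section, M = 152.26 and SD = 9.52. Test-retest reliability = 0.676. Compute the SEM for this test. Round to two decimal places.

5.42

SEM = SD · √(1 − ρ) = 9.52 × √0.324 = 9.52 × 0.5692 = 5.419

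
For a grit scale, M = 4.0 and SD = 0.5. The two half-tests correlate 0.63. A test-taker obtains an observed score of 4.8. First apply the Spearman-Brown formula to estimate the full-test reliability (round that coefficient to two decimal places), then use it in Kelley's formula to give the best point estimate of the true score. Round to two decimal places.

Spearman-Brown: ρ = 2r/(1 + r) = 2(0.63)/(1 + 0.63) = 1.260/1.63 = 0.7730 → 0.77
Regress the observed score toward the mean by the unreliability: T̂ = 0.77·4.8 + 0.23·4.0 = 3.696 + 0.920 = 4.616.

4.62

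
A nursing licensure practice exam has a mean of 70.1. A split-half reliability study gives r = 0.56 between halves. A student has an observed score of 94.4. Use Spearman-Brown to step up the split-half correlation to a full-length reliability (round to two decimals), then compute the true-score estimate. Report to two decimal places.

87.60

Spearman-Brown: ρ = 2r/(1 + r) = 2(0.56)/(1 + 0.56) = 1.120/1.56 = 0.7179 → 0.72
T̂ = ρX + (1 − ρ)μ
  = 0.72 × 94.4 + 0.28 × 70.1
  = 67.968 + 19.628
  = 87.596
  ≈ 87.60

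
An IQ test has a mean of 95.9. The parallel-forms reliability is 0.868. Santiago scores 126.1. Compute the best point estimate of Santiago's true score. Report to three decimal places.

T̂ = 0.868(126.1) + 0.132(95.9) = 109.4548 + 12.6588 = 122.1136 → 122.114

122.114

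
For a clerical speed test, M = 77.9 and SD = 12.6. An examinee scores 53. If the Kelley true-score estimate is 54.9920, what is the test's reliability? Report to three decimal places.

T̂ = ρX + (1 − ρ)μ  ⇒  T̂ − μ = ρ(X − μ)
ρ = (T̂ − μ)/(X − μ) = (54.9920 − 77.9) / (53 − 77.9) = -22.9080 / -24.9 = 0.92000

0.920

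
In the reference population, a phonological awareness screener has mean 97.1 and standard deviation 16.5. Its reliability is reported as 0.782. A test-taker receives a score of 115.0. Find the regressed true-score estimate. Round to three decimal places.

Kelley's formula gives T̂ = 0.782·115.0 + 0.218·97.1 = 89.9300 + 21.1678 = 111.0978.

111.098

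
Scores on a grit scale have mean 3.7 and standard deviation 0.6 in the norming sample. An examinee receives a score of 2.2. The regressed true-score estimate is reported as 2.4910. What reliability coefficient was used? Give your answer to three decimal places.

0.806

T̂ = ρX + (1 − ρ)μ  ⇒  T̂ − μ = ρ(X − μ)
ρ = (T̂ − μ)/(X − μ) = (2.4910 − 3.7) / (2.2 − 3.7) = -1.2090 / -1.5 = 0.80600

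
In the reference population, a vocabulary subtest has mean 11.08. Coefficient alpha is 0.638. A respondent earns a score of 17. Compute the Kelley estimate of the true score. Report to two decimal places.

14.86

Kelley's formula gives T̂ = 0.638·17 + 0.362·11.08 = 10.846 + 4.01096 = 14.857.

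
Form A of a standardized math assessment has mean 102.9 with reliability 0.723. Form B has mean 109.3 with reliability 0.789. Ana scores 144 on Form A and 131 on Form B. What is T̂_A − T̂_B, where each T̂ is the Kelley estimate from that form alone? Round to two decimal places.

6.19

T̂_A = 0.723(144) + 0.277(102.9) = 132.6153
T̂_B = 0.789(131) + 0.211(109.3) = 126.4213
T̂_A − T̂_B = 6.1940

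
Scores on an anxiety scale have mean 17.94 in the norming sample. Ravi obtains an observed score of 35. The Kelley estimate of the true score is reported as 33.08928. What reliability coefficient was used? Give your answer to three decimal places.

0.888

T̂ = ρX + (1 − ρ)μ  ⇒  T̂ − μ = ρ(X − μ)
ρ = (T̂ − μ)/(X − μ) = (33.08928 − 17.94) / (35 − 17.94) = 15.14928 / 17.06 = 0.88800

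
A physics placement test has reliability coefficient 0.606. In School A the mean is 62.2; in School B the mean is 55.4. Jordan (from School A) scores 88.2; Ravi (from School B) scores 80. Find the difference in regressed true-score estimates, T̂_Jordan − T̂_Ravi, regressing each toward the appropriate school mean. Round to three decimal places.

T̂_Jordan = 0.606(88.2) + 0.394(62.2) = 77.95600
T̂_Ravi = 0.606(80) + 0.394(55.4) = 70.30760
Difference = 77.95600 − 70.30760 = 7.64840

7.648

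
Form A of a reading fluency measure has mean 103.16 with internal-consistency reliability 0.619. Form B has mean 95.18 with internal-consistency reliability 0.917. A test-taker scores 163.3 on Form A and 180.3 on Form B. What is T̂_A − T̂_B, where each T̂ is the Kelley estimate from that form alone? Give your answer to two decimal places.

-32.85

T̂_A = 0.619(163.3) + 0.381(103.16) = 140.3867
T̂_B = 0.917(180.3) + 0.083(95.18) = 173.2350
T̂_A − T̂_B = -32.8484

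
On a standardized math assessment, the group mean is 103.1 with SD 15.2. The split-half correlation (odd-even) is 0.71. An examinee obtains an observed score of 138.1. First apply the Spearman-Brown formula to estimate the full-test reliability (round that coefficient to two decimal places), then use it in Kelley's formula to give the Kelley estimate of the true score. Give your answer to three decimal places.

Spearman-Brown: ρ = 2r/(1 + r) = 2(0.71)/(1 + 0.71) = 1.420/1.71 = 0.8304 → 0.83
Regress the observed score toward the mean by the unreliability: T̂ = 0.83·138.1 + 0.17·103.1 = 114.623 + 17.527 = 132.1500.

132.150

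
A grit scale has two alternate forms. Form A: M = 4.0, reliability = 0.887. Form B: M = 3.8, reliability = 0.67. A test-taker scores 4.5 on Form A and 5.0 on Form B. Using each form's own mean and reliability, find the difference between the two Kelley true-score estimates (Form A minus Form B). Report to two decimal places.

T̂_A = 0.887(4.5) + 0.113(4.0) = 4.4435
T̂_B = 0.67(5.0) + 0.33(3.8) = 4.6040
T̂_A − T̂_B = -0.1605

-0.16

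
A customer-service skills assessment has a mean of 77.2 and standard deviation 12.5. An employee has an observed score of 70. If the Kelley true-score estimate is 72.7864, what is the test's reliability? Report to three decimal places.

0.613

T̂ = ρX + (1 − ρ)μ  ⇒  T̂ − μ = ρ(X − μ)
ρ = (T̂ − μ)/(X − μ) = (72.7864 − 77.2) / (70 − 77.2) = -4.4136 / -7.2 = 0.61300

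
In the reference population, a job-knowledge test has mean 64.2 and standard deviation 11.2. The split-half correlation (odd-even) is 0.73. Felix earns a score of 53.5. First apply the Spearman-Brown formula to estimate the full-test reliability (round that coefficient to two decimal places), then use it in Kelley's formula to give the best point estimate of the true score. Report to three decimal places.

55.212

Spearman-Brown: ρ = 2r/(1 + r) = 2(0.73)/(1 + 0.73) = 1.460/1.73 = 0.8439 → 0.84
T̂ = ρX + (1 − ρ)μ
  = 0.84 × 53.5 + 0.16 × 64.2
  = 44.940 + 10.272
  = 55.2120
  ≈ 55.212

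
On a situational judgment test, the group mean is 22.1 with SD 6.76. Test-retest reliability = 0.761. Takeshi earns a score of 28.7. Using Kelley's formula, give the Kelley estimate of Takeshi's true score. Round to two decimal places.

27.12

T̂ = ρX + (1 − ρ)μ
  = 0.761 × 28.7 + 0.239 × 22.1
  = 21.8407 + 5.2819
  = 27.123
  ≈ 27.12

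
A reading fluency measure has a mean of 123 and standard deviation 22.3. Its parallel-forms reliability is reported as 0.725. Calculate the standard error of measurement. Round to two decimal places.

11.69

SEM = SD · √(1 − ρ) = 22.3 × √0.275 = 22.3 × 0.5244 = 11.694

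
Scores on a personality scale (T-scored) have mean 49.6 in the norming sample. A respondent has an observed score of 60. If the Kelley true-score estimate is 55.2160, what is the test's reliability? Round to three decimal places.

0.540

T̂ = ρX + (1 − ρ)μ  ⇒  T̂ − μ = ρ(X − μ)
ρ = (T̂ − μ)/(X − μ) = (55.2160 − 49.6) / (60 − 49.6) = 5.6160 / 10.4 = 0.54000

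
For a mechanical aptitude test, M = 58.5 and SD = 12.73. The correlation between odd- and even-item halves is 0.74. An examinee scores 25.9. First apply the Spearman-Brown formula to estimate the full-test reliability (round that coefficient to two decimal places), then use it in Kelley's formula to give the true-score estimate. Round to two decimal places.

30.79

Spearman-Brown: ρ = 2r/(1 + r) = 2(0.74)/(1 + 0.74) = 1.480/1.74 = 0.8506 → 0.85
Kelley's formula gives T̂ = 0.85·25.9 + 0.15·58.5 = 22.015 + 8.775 = 30.790.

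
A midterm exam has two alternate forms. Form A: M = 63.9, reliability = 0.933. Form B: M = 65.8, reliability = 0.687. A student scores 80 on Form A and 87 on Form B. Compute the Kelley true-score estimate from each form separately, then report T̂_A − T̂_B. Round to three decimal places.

T̂_A = 0.933(80) + 0.067(63.9) = 78.92130
T̂_B = 0.687(87) + 0.313(65.8) = 80.36440
T̂_A − T̂_B = -1.44310

-1.443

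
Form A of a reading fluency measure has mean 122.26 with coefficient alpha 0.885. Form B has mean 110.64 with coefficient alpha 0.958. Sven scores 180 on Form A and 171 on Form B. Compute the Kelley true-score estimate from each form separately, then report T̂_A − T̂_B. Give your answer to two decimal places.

4.90

T̂_A = 0.885(180) + 0.115(122.26) = 173.3599
T̂_B = 0.958(171) + 0.042(110.64) = 168.4649
T̂_A − T̂_B = 4.8950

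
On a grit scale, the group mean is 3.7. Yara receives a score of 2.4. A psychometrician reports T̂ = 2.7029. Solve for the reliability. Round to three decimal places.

0.767

T̂ = ρX + (1 − ρ)μ  ⇒  T̂ − μ = ρ(X − μ)
ρ = (T̂ − μ)/(X − μ) = (2.7029 − 3.7) / (2.4 − 3.7) = -0.9971 / -1.3 = 0.76700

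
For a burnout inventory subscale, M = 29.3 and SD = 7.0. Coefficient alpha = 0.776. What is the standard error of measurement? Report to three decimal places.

SEM = SD · √(1 − ρ) = 7.0 × √0.224 = 7.0 × 0.4733 = 3.3130

3.313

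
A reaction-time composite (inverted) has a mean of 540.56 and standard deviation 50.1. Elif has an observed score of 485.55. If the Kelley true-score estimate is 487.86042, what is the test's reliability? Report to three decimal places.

T̂ = ρX + (1 − ρ)μ  ⇒  T̂ − μ = ρ(X − μ)
ρ = (T̂ − μ)/(X − μ) = (487.86042 − 540.56) / (485.55 − 540.56) = -52.69958 / -55.01 = 0.95800

0.958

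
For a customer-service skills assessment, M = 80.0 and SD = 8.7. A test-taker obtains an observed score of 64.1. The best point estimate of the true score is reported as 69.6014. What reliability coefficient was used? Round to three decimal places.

0.654

T̂ = ρX + (1 − ρ)μ  ⇒  T̂ − μ = ρ(X − μ)
ρ = (T̂ − μ)/(X − μ) = (69.6014 − 80.0) / (64.1 − 80.0) = -10.3986 / -15.9 = 0.65400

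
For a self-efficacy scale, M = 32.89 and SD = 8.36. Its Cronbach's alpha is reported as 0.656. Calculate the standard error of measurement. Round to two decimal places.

SEM = SD · √(1 − ρ) = 8.36 × √0.344 = 8.36 × 0.5865 = 4.903

4.90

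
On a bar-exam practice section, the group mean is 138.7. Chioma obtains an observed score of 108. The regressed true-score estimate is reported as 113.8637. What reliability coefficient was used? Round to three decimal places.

0.809

T̂ = ρX + (1 − ρ)μ  ⇒  T̂ − μ = ρ(X − μ)
ρ = (T̂ − μ)/(X − μ) = (113.8637 − 138.7) / (108 − 138.7) = -24.8363 / -30.7 = 0.80900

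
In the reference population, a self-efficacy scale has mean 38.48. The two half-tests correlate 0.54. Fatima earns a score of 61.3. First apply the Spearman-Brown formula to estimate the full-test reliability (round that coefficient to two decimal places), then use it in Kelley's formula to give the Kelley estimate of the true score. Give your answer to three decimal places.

54.454

Spearman-Brown: ρ = 2r/(1 + r) = 2(0.54)/(1 + 0.54) = 1.080/1.54 = 0.7013 → 0.70
T̂ = ρX + (1 − ρ)μ
  = 0.70 × 61.3 + 0.30 × 38.48
  = 42.910 + 11.5440
  = 54.4540
  ≈ 54.454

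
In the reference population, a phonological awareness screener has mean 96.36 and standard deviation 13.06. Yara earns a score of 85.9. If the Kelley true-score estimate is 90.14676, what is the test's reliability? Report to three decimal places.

T̂ = ρX + (1 − ρ)μ  ⇒  T̂ − μ = ρ(X − μ)
ρ = (T̂ − μ)/(X − μ) = (90.14676 − 96.36) / (85.9 − 96.36) = -6.21324 / -10.46 = 0.59400

0.594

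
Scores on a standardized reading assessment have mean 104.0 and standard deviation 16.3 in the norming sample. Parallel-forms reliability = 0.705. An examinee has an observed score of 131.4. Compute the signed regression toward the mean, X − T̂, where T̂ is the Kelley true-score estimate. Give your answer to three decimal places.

8.083

T̂ = 0.705(131.4) + 0.295(104.0) = 92.6370 + 30.6800 = 123.31700 → 123.3170
X − T̂ = 131.4 − 123.3170 = 8.0830 → 8.083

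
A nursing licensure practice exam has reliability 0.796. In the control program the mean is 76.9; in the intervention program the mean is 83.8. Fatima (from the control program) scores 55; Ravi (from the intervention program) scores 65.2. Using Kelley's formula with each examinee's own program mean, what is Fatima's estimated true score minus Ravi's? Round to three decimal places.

T̂_Fatima = 0.796(55) + 0.204(76.9) = 59.46760
T̂_Ravi = 0.796(65.2) + 0.204(83.8) = 68.99440
Difference = 59.46760 − 68.99440 = -9.52680

-9.527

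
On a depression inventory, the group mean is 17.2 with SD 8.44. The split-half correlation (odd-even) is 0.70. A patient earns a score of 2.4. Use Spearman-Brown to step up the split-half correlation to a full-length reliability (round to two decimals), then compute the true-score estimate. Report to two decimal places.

5.06

Spearman-Brown: ρ = 2r/(1 + r) = 2(0.70)/(1 + 0.70) = 1.400/1.70 = 0.8235 → 0.82
T̂ = 0.82(2.4) + 0.18(17.2) = 1.968 + 3.096 = 5.064 → 5.06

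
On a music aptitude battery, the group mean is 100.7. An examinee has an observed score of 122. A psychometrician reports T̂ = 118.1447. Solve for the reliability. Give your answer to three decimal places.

T̂ = ρX + (1 − ρ)μ  ⇒  T̂ − μ = ρ(X − μ)
ρ = (T̂ − μ)/(X − μ) = (118.1447 − 100.7) / (122 − 100.7) = 17.4447 / 21.3 = 0.81900

0.819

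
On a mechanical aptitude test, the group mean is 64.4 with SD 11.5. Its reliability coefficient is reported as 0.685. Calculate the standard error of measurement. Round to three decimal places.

6.454

SEM = SD · √(1 − ρ) = 11.5 × √0.315 = 11.5 × 0.5612 = 6.4544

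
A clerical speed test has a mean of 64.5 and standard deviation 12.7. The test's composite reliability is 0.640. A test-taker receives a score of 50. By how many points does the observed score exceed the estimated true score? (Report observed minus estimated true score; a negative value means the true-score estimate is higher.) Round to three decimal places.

Weight the observed score by reliability and the mean by (1 − reliability): T̂ = 0.640·50 + 0.360·64.5 = 32.000 + 23.2200 = 55.22000.
X − T̂ = 50 − 55.2200 = -5.2200 → -5.220

-5.220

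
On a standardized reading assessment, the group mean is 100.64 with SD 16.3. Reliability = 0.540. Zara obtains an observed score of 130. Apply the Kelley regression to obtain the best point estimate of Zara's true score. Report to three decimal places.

116.494

T̂ = ρX + (1 − ρ)μ
  = 0.540 × 130 + 0.460 × 100.64
  = 70.200 + 46.29440
  = 116.4944
  ≈ 116.494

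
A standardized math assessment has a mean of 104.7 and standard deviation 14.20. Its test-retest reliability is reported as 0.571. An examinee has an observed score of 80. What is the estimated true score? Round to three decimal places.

90.596

T̂ = ρX + (1 − ρ)μ
  = 0.571 × 80 + 0.429 × 104.7
  = 45.680 + 44.9163
  = 90.5963
  ≈ 90.596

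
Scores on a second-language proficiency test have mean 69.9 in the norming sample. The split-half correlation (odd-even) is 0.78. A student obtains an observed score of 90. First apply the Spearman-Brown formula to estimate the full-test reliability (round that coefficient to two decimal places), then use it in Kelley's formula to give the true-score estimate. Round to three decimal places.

Spearman-Brown: ρ = 2r/(1 + r) = 2(0.78)/(1 + 0.78) = 1.560/1.78 = 0.8764 → 0.88
Regress the observed score toward the mean by the unreliability: T̂ = 0.88·90 + 0.12·69.9 = 79.20 + 8.388 = 87.5880.

87.588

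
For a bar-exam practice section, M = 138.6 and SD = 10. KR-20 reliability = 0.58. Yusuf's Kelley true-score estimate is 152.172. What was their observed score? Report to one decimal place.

T̂ = ρX + (1 − ρ)μ  ⇒  X = (T̂ − (1 − ρ)μ) / ρ
X = (152.172 − 0.42 × 138.6) / 0.58 = (152.172 − 58.212) / 0.58 = 93.960 / 0.58 = 162.000

162.0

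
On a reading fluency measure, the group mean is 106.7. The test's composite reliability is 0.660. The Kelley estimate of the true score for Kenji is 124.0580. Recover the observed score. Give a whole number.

133

T̂ = ρX + (1 − ρ)μ  ⇒  X = (T̂ − (1 − ρ)μ) / ρ
X = (124.0580 − 0.340 × 106.7) / 0.660 = (124.0580 − 36.2780) / 0.660 = 87.7800 / 0.660 = 133.00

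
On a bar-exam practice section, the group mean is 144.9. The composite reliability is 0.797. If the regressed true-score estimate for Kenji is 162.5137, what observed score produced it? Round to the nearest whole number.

167

T̂ = ρX + (1 − ρ)μ  ⇒  X = (T̂ − (1 − ρ)μ) / ρ
X = (162.5137 − 0.203 × 144.9) / 0.797 = (162.5137 − 29.4147) / 0.797 = 133.0990 / 0.797 = 167.00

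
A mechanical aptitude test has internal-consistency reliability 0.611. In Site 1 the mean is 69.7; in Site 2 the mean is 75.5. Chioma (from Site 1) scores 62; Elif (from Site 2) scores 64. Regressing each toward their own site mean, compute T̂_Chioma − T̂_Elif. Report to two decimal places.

T̂_Chioma = 0.611(62) + 0.389(69.7) = 64.9953
T̂_Elif = 0.611(64) + 0.389(75.5) = 68.4735
Difference = 64.9953 − 68.4735 = -3.4782

-3.48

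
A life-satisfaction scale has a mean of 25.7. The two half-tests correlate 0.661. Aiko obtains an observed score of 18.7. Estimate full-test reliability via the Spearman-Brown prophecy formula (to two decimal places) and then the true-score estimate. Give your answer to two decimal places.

20.10

Spearman-Brown: ρ = 2r/(1 + r) = 2(0.661)/(1 + 0.661) = 1.3220/1.661 = 0.7959 → 0.80
T̂ = 0.80(18.7) + 0.20(25.7) = 14.960 + 5.140 = 20.100 → 20.10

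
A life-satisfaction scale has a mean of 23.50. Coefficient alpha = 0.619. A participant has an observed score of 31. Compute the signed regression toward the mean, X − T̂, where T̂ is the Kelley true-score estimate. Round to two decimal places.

T̂ = ρX + (1 − ρ)μ
  = 0.619 × 31 + 0.381 × 23.50
  = 19.189 + 8.95350
  = 28.1425
  ≈ 28.142
X − T̂ = 31 − 28.142 = 2.858 → 2.86

2.86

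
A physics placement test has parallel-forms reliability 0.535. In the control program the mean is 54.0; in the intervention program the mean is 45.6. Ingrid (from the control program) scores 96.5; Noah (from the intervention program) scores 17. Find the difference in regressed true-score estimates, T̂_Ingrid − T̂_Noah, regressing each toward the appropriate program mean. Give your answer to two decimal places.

T̂_Ingrid = 0.535(96.5) + 0.465(54.0) = 76.7375
T̂_Noah = 0.535(17) + 0.465(45.6) = 30.2990
Difference = 76.7375 − 30.2990 = 46.4385

46.44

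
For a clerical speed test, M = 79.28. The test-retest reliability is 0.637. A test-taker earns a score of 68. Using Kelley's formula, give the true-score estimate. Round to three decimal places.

72.095

T̂ = 0.637(68) + 0.363(79.28) = 43.316 + 28.77864 = 72.0946 → 72.095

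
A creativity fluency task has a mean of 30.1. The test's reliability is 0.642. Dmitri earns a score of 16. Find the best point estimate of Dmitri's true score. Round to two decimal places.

21.05

T̂ = 0.642(16) + 0.358(30.1) = 10.272 + 10.7758 = 21.048 → 21.05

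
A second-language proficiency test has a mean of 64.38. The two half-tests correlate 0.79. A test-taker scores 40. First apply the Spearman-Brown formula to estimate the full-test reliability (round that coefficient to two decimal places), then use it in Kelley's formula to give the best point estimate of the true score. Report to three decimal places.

42.926

Spearman-Brown: ρ = 2r/(1 + r) = 2(0.79)/(1 + 0.79) = 1.580/1.79 = 0.8827 → 0.88
T̂ = 0.88(40) + 0.12(64.38) = 35.20 + 7.7256 = 42.9256 → 42.926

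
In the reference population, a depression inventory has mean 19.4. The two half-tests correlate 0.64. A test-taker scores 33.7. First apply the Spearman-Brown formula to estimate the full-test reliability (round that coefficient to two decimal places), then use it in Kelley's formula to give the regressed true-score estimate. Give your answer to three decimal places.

30.554

Spearman-Brown: ρ = 2r/(1 + r) = 2(0.64)/(1 + 0.64) = 1.280/1.64 = 0.7805 → 0.78
Weight the observed score by reliability and the mean by (1 − reliability): T̂ = 0.78·33.7 + 0.22·19.4 = 26.286 + 4.268 = 30.5540.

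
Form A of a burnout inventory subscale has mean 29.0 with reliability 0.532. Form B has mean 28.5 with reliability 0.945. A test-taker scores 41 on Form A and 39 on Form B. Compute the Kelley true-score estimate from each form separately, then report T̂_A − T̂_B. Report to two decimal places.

-3.04

T̂_A = 0.532(41) + 0.468(29.0) = 35.3840
T̂_B = 0.945(39) + 0.055(28.5) = 38.4225
T̂_A − T̂_B = -3.0385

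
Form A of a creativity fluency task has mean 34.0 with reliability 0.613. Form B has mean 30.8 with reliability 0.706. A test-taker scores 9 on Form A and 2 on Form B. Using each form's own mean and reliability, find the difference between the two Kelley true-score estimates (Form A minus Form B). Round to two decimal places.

8.21

T̂_A = 0.613(9) + 0.387(34.0) = 18.6750
T̂_B = 0.706(2) + 0.294(30.8) = 10.4672
T̂_A − T̂_B = 8.2078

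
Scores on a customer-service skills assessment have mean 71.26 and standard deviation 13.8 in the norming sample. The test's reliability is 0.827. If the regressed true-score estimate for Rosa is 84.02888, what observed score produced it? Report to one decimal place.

T̂ = ρX + (1 − ρ)μ  ⇒  X = (T̂ − (1 − ρ)μ) / ρ
X = (84.02888 − 0.173 × 71.26) / 0.827 = (84.02888 − 12.32798) / 0.827 = 71.70090 / 0.827 = 86.700

86.7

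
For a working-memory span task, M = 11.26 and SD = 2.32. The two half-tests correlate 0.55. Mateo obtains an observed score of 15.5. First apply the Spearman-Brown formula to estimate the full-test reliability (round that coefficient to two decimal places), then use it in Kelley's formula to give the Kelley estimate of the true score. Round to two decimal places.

Spearman-Brown: ρ = 2r/(1 + r) = 2(0.55)/(1 + 0.55) = 1.100/1.55 = 0.7097 → 0.71
T̂ = 0.71(15.5) + 0.29(11.26) = 11.005 + 3.2654 = 14.270 → 14.27

14.27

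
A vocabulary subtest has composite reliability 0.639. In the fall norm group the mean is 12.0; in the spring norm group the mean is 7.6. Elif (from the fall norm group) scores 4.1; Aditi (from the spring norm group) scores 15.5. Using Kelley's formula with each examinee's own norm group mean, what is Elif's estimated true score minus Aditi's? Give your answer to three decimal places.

T̂_Elif = 0.639(4.1) + 0.361(12.0) = 6.95190
T̂_Aditi = 0.639(15.5) + 0.361(7.6) = 12.64810
Difference = 6.95190 − 12.64810 = -5.69620

-5.696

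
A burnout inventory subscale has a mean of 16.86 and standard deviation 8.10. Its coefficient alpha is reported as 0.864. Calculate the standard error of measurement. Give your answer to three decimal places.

2.987

SEM = SD · √(1 − ρ) = 8.10 × √0.136 = 8.10 × 0.3688 = 2.9871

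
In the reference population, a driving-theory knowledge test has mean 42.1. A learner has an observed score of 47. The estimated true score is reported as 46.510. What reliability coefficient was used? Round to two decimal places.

0.90

T̂ = ρX + (1 − ρ)μ  ⇒  T̂ − μ = ρ(X − μ)
ρ = (T̂ − μ)/(X − μ) = (46.510 − 42.1) / (47 − 42.1) = 4.410 / 4.9 = 0.9000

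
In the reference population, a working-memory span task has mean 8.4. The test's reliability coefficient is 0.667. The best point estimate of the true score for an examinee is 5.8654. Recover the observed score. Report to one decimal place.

4.6

T̂ = ρX + (1 − ρ)μ  ⇒  X = (T̂ − (1 − ρ)μ) / ρ
X = (5.8654 − 0.333 × 8.4) / 0.667 = (5.8654 − 2.7972) / 0.667 = 3.0682 / 0.667 = 4.600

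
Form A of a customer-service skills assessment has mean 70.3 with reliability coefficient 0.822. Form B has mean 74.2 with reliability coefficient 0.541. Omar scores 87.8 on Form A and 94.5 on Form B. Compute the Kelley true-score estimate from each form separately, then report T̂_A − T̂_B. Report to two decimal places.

T̂_A = 0.822(87.8) + 0.178(70.3) = 84.6850
T̂_B = 0.541(94.5) + 0.459(74.2) = 85.1823
T̂_A − T̂_B = -0.4973

-0.50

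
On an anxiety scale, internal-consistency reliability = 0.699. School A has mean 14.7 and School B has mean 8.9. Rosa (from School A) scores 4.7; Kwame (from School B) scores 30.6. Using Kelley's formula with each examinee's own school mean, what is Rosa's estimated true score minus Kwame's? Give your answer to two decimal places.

T̂_Rosa = 0.699(4.7) + 0.301(14.7) = 7.7100
T̂_Kwame = 0.699(30.6) + 0.301(8.9) = 24.0683
Difference = 7.7100 − 24.0683 = -16.3583

-16.36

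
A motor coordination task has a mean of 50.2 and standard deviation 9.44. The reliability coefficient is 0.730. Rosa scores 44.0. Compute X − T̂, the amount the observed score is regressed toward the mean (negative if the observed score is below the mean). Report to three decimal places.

-1.674

Regress the observed score toward the mean by the unreliability: T̂ = 0.730·44.0 + 0.270·50.2 = 32.1200 + 13.5540 = 45.67400.
X − T̂ = 44.0 − 45.6740 = -1.6740 → -1.674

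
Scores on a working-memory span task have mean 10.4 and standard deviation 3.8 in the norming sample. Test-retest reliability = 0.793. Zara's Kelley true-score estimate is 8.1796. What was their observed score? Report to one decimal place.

7.6

T̂ = ρX + (1 − ρ)μ  ⇒  X = (T̂ − (1 − ρ)μ) / ρ
X = (8.1796 − 0.207 × 10.4) / 0.793 = (8.1796 − 2.1528) / 0.793 = 6.0268 / 0.793 = 7.600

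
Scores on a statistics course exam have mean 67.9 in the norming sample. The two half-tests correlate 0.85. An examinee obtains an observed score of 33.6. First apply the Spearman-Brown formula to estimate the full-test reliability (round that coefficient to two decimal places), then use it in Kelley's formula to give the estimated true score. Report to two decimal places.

36.34

Spearman-Brown: ρ = 2r/(1 + r) = 2(0.85)/(1 + 0.85) = 1.700/1.85 = 0.9189 → 0.92
Kelley's formula gives T̂ = 0.92·33.6 + 0.08·67.9 = 30.912 + 5.432 = 36.344.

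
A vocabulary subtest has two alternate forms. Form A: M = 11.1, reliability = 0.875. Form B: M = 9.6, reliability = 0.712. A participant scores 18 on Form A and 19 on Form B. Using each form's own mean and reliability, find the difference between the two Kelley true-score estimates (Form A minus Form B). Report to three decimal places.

0.845

T̂_A = 0.875(18) + 0.125(11.1) = 17.13750
T̂_B = 0.712(19) + 0.288(9.6) = 16.29280
T̂_A − T̂_B = 0.84470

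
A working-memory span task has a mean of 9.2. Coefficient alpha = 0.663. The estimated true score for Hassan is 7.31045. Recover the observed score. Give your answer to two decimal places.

6.35

T̂ = ρX + (1 − ρ)μ  ⇒  X = (T̂ − (1 − ρ)μ) / ρ
X = (7.31045 − 0.337 × 9.2) / 0.663 = (7.31045 − 3.1004) / 0.663 = 4.21005 / 0.663 = 6.3500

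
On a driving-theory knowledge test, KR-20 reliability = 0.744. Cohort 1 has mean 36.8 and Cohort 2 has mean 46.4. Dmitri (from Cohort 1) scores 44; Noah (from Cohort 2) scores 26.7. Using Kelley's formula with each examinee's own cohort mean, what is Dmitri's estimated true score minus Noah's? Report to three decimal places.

10.414

T̂_Dmitri = 0.744(44) + 0.256(36.8) = 42.15680
T̂_Noah = 0.744(26.7) + 0.256(46.4) = 31.74320
Difference = 42.15680 − 31.74320 = 10.41360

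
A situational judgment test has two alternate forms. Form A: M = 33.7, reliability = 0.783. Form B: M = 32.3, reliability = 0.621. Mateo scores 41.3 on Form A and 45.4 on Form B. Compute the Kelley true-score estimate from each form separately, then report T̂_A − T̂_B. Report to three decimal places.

T̂_A = 0.783(41.3) + 0.217(33.7) = 39.65080
T̂_B = 0.621(45.4) + 0.379(32.3) = 40.43510
T̂_A − T̂_B = -0.78430

-0.784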